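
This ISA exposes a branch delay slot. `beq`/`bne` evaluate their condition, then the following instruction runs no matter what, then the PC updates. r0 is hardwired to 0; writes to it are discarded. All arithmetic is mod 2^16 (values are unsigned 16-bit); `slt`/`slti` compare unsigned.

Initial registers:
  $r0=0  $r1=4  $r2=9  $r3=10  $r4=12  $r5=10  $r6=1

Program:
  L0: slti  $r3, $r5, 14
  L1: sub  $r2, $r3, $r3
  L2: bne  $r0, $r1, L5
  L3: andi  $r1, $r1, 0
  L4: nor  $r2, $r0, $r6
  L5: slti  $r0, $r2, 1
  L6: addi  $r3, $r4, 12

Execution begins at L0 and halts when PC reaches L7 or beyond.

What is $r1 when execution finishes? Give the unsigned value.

#0 slti  $r3, $r5, 14 ; 0/4/9/1/12/10/1
#1 sub  $r2, $r3, $r3 ; 0/4/0/1/12/10/1
#2 bne  $r0, $r1, L5 ; 0/4/0/1/12/10/1 ; →target
#3 andi  $r1, $r1, 0 ; 0/0/0/1/12/10/1
#5 slti  $r0, $r2, 1 ; 0/0/0/1/12/10/1
#6 addi  $r3, $r4, 12 ; 0/0/0/24/12/10/1

0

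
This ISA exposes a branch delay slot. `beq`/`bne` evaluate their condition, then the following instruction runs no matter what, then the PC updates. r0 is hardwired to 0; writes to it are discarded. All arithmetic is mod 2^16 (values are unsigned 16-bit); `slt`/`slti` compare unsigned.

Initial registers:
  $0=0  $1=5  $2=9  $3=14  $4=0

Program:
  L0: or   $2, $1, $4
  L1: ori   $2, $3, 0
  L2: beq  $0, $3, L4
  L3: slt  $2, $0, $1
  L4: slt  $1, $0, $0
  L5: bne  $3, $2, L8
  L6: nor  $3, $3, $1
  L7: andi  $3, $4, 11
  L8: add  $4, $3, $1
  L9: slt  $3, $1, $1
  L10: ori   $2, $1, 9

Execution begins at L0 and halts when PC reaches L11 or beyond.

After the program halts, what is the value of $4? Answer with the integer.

PC=0  or   $2, $1, $4        | $0=0 $1=5 $2=5 $3=14 $4=0
PC=1  ori   $2, $3, 0        | $0=0 $1=5 $2=14 $3=14 $4=0
PC=2  beq  $0, $3, L4        | $0=0 $1=5 $2=14 $3=14 $4=0  [not taken]
PC=3  slt  $2, $0, $1        | $0=0 $1=5 $2=1 $3=14 $4=0
PC=4  slt  $1, $0, $0        | $0=0 $1=0 $2=1 $3=14 $4=0
PC=5  bne  $3, $2, L8        | $0=0 $1=0 $2=1 $3=14 $4=0  [TAKEN]
PC=6  nor  $3, $3, $1        | $0=0 $1=0 $2=1 $3=65521 $4=0
PC=8  add  $4, $3, $1        | $0=0 $1=0 $2=1 $3=65521 $4=65521
PC=9  slt  $3, $1, $1        | $0=0 $1=0 $2=1 $3=0 $4=65521
PC=10 ori   $2, $1, 9        | $0=0 $1=0 $2=9 $3=0 $4=65521

65521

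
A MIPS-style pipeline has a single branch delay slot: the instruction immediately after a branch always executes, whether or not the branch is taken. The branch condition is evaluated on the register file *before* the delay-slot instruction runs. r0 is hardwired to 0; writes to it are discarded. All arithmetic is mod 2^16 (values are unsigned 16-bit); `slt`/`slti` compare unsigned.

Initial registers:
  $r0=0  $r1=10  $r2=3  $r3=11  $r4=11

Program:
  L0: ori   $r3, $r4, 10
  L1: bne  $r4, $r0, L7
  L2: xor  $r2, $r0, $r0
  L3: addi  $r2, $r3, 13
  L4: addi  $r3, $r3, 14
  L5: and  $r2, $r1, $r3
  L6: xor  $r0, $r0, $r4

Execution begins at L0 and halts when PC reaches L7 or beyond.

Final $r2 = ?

  step pc=0: ori   $r3, $r4, 10  regs=(0,10,3,11,11)
  step pc=1: bne  $r4, $r0, L7  cond=T  regs=(0,10,3,11,11)
  step pc=2: xor  $r2, $r0, $r0  regs=(0,10,0,11,11)

0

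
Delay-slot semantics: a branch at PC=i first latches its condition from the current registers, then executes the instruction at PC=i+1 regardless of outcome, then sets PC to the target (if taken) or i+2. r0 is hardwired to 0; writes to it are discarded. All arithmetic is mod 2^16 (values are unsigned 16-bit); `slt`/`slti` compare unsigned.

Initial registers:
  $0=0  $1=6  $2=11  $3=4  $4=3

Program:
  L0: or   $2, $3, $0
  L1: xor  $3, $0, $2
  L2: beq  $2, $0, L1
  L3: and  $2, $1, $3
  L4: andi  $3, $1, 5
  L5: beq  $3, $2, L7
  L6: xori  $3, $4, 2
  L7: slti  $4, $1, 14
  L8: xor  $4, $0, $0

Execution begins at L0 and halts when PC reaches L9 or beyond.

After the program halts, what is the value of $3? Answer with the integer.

1

[0] or   $2, $3, $0  →  {$0:0, $1:6, $2:4, $3:4, $4:3}
[1] xor  $3, $0, $2  →  {$0:0, $1:6, $2:4, $3:4, $4:3}
[2] beq  $2, $0, L1  →  {$0:0, $1:6, $2:4, $3:4, $4:3}  ⟨branch fallthrough⟩
[3] and  $2, $1, $3  →  {$0:0, $1:6, $2:4, $3:4, $4:3}
[4] andi  $3, $1, 5  →  {$0:0, $1:6, $2:4, $3:4, $4:3}
[5] beq  $3, $2, L7  →  {$0:0, $1:6, $2:4, $3:4, $4:3}  ⟨branch taken⟩
[6] xori  $3, $4, 2  →  {$0:0, $1:6, $2:4, $3:1, $4:3}
[7] slti  $4, $1, 14  →  {$0:0, $1:6, $2:4, $3:1, $4:1}
[8] xor  $4, $0, $0  →  {$0:0, $1:6, $2:4, $3:1, $4:0}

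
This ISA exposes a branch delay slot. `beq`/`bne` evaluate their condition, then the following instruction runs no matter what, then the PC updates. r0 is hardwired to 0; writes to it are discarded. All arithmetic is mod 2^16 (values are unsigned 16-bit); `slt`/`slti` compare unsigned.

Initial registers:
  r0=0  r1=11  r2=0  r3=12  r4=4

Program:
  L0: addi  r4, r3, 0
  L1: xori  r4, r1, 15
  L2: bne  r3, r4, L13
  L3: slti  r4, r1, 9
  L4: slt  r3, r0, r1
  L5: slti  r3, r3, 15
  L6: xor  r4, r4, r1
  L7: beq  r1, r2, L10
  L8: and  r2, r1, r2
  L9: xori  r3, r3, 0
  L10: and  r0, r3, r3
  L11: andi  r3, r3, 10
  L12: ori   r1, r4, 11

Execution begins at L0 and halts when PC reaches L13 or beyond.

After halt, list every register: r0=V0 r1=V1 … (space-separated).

PC=0  addi  r4, r3, 0        | r0=0 r1=11 r2=0 r3=12 r4=12
PC=1  xori  r4, r1, 15       | r0=0 r1=11 r2=0 r3=12 r4=4
PC=2  bne  r3, r4, L13       | r0=0 r1=11 r2=0 r3=12 r4=4  [TAKEN]
PC=3  slti  r4, r1, 9        | r0=0 r1=11 r2=0 r3=12 r4=0

r0=0 r1=11 r2=0 r3=12 r4=0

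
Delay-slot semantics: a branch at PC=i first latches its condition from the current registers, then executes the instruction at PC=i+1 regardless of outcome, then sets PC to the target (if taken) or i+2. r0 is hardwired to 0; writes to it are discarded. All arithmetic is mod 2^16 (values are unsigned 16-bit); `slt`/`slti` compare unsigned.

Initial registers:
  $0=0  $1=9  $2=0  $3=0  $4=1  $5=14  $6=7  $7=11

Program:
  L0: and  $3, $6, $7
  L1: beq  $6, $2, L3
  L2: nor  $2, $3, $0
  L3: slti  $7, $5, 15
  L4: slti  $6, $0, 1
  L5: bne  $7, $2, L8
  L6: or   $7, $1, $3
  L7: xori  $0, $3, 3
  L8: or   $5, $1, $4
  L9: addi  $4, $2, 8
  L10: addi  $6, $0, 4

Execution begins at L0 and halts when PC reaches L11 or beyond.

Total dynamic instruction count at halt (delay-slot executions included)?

[0] and  $3, $6, $7  →  {$0:0, $1:9, $2:0, $3:3, $4:1, $5:14, $6:7, $7:11}
[1] beq  $6, $2, L3  →  {$0:0, $1:9, $2:0, $3:3, $4:1, $5:14, $6:7, $7:11}  ⟨branch fallthrough⟩
[2] nor  $2, $3, $0  →  {$0:0, $1:9, $2:65532, $3:3, $4:1, $5:14, $6:7, $7:11}
[3] slti  $7, $5, 15  →  {$0:0, $1:9, $2:65532, $3:3, $4:1, $5:14, $6:7, $7:1}
[4] slti  $6, $0, 1  →  {$0:0, $1:9, $2:65532, $3:3, $4:1, $5:14, $6:1, $7:1}
[5] bne  $7, $2, L8  →  {$0:0, $1:9, $2:65532, $3:3, $4:1, $5:14, $6:1, $7:1}  ⟨branch taken⟩
[6] or   $7, $1, $3  →  {$0:0, $1:9, $2:65532, $3:3, $4:1, $5:14, $6:1, $7:11}
[8] or   $5, $1, $4  →  {$0:0, $1:9, $2:65532, $3:3, $4:1, $5:9, $6:1, $7:11}
[9] addi  $4, $2, 8  →  {$0:0, $1:9, $2:65532, $3:3, $4:4, $5:9, $6:1, $7:11}
[10] addi  $6, $0, 4  →  {$0:0, $1:9, $2:65532, $3:3, $4:4, $5:9, $6:4, $7:11}

10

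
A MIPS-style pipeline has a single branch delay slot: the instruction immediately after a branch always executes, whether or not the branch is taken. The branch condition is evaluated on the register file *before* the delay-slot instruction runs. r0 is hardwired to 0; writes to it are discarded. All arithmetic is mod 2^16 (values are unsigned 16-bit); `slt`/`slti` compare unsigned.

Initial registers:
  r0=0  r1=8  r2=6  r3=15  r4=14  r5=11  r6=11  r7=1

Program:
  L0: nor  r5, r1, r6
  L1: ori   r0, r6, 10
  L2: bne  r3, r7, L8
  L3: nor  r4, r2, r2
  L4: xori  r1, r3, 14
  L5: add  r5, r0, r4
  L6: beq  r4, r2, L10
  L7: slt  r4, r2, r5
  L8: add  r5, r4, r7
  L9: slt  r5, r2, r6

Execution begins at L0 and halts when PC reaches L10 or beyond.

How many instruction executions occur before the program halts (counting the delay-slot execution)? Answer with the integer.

[0] nor  r5, r1, r6  →  {r0:0, r1:8, r2:6, r3:15, r4:14, r5:65524, r6:11, r7:1}
[1] ori   r0, r6, 10  →  {r0:0, r1:8, r2:6, r3:15, r4:14, r5:65524, r6:11, r7:1}
[2] bne  r3, r7, L8  →  {r0:0, r1:8, r2:6, r3:15, r4:14, r5:65524, r6:11, r7:1}  ⟨branch taken⟩
[3] nor  r4, r2, r2  →  {r0:0, r1:8, r2:6, r3:15, r4:65529, r5:65524, r6:11, r7:1}
[8] add  r5, r4, r7  →  {r0:0, r1:8, r2:6, r3:15, r4:65529, r5:65530, r6:11, r7:1}
[9] slt  r5, r2, r6  →  {r0:0, r1:8, r2:6, r3:15, r4:65529, r5:1, r6:11, r7:1}

6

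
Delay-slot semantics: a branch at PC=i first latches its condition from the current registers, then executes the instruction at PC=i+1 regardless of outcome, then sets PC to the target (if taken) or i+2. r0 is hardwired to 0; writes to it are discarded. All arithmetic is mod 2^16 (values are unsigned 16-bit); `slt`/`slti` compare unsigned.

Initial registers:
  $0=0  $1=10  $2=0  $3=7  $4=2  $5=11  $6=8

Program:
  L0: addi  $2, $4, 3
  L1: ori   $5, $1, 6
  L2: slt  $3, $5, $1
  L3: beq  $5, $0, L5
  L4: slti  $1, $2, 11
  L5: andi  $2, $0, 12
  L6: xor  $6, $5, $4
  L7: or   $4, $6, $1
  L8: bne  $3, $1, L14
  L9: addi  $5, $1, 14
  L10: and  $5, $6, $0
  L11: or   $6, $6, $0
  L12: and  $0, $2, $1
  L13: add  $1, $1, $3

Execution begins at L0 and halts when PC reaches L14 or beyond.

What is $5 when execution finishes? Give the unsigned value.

15

[0] addi  $2, $4, 3  →  {$0:0, $1:10, $2:5, $3:7, $4:2, $5:11, $6:8}
[1] ori   $5, $1, 6  →  {$0:0, $1:10, $2:5, $3:7, $4:2, $5:14, $6:8}
[2] slt  $3, $5, $1  →  {$0:0, $1:10, $2:5, $3:0, $4:2, $5:14, $6:8}
[3] beq  $5, $0, L5  →  {$0:0, $1:10, $2:5, $3:0, $4:2, $5:14, $6:8}  ⟨branch fallthrough⟩
[4] slti  $1, $2, 11  →  {$0:0, $1:1, $2:5, $3:0, $4:2, $5:14, $6:8}
[5] andi  $2, $0, 12  →  {$0:0, $1:1, $2:0, $3:0, $4:2, $5:14, $6:8}
[6] xor  $6, $5, $4  →  {$0:0, $1:1, $2:0, $3:0, $4:2, $5:14, $6:12}
[7] or   $4, $6, $1  →  {$0:0, $1:1, $2:0, $3:0, $4:13, $5:14, $6:12}
[8] bne  $3, $1, L14  →  {$0:0, $1:1, $2:0, $3:0, $4:13, $5:14, $6:12}  ⟨branch taken⟩
[9] addi  $5, $1, 14  →  {$0:0, $1:1, $2:0, $3:0, $4:13, $5:15, $6:12}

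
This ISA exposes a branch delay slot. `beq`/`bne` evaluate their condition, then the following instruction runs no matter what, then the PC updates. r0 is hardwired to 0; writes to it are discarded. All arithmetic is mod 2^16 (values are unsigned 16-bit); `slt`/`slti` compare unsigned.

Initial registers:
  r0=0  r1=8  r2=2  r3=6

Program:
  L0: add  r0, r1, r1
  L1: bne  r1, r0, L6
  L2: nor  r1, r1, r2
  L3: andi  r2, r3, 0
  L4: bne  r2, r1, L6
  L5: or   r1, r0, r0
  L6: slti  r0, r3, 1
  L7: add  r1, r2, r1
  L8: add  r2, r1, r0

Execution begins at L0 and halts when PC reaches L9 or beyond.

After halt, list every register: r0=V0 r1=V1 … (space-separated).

[0] add  r0, r1, r1  →  {r0:0, r1:8, r2:2, r3:6}
[1] bne  r1, r0, L6  →  {r0:0, r1:8, r2:2, r3:6}  ⟨branch taken⟩
[2] nor  r1, r1, r2  →  {r0:0, r1:65525, r2:2, r3:6}
[6] slti  r0, r3, 1  →  {r0:0, r1:65525, r2:2, r3:6}
[7] add  r1, r2, r1  →  {r0:0, r1:65527, r2:2, r3:6}
[8] add  r2, r1, r0  →  {r0:0, r1:65527, r2:65527, r3:6}

r0=0 r1=65527 r2=65527 r3=6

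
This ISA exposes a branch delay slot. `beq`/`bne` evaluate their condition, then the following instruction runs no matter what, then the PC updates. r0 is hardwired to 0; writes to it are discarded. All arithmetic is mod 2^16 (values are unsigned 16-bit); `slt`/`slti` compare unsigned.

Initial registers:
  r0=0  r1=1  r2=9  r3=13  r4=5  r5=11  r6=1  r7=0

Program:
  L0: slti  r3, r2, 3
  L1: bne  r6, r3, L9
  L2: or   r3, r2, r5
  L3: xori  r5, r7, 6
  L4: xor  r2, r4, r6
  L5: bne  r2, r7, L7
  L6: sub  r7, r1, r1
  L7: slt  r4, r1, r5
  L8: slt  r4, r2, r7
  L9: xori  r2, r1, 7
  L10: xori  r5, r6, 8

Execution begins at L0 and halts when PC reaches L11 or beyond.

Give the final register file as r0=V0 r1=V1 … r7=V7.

PC=0  slti  r3, r2, 3        | r0=0 r1=1 r2=9 r3=0 r4=5 r5=11 r6=1 r7=0
PC=1  bne  r6, r3, L9        | r0=0 r1=1 r2=9 r3=0 r4=5 r5=11 r6=1 r7=0  [TAKEN]
PC=2  or   r3, r2, r5        | r0=0 r1=1 r2=9 r3=11 r4=5 r5=11 r6=1 r7=0
PC=9  xori  r2, r1, 7        | r0=0 r1=1 r2=6 r3=11 r4=5 r5=11 r6=1 r7=0
PC=10 xori  r5, r6, 8        | r0=0 r1=1 r2=6 r3=11 r4=5 r5=9 r6=1 r7=0

r0=0 r1=1 r2=6 r3=11 r4=5 r5=9 r6=1 r7=0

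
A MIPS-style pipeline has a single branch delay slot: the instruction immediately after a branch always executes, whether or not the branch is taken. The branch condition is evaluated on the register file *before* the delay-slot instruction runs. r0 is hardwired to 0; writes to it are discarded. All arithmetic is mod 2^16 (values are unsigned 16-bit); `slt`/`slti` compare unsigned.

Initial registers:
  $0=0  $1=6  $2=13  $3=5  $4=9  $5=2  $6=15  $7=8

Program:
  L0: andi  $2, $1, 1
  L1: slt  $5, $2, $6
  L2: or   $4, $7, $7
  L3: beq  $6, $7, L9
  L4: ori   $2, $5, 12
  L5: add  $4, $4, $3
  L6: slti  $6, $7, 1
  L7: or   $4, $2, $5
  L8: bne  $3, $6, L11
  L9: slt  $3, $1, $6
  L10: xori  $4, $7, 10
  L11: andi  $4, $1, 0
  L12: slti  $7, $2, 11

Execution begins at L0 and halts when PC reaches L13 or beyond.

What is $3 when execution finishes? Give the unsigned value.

0

PC=0  andi  $2, $1, 1        | $0=0 $1=6 $2=0 $3=5 $4=9 $5=2 $6=15 $7=8
PC=1  slt  $5, $2, $6        | $0=0 $1=6 $2=0 $3=5 $4=9 $5=1 $6=15 $7=8
PC=2  or   $4, $7, $7        | $0=0 $1=6 $2=0 $3=5 $4=8 $5=1 $6=15 $7=8
PC=3  beq  $6, $7, L9        | $0=0 $1=6 $2=0 $3=5 $4=8 $5=1 $6=15 $7=8  [not taken]
PC=4  ori   $2, $5, 12       | $0=0 $1=6 $2=13 $3=5 $4=8 $5=1 $6=15 $7=8
PC=5  add  $4, $4, $3        | $0=0 $1=6 $2=13 $3=5 $4=13 $5=1 $6=15 $7=8
PC=6  slti  $6, $7, 1        | $0=0 $1=6 $2=13 $3=5 $4=13 $5=1 $6=0 $7=8
PC=7  or   $4, $2, $5        | $0=0 $1=6 $2=13 $3=5 $4=13 $5=1 $6=0 $7=8
PC=8  bne  $3, $6, L11       | $0=0 $1=6 $2=13 $3=5 $4=13 $5=1 $6=0 $7=8  [TAKEN]
PC=9  slt  $3, $1, $6        | $0=0 $1=6 $2=13 $3=0 $4=13 $5=1 $6=0 $7=8
PC=11 andi  $4, $1, 0        | $0=0 $1=6 $2=13 $3=0 $4=0 $5=1 $6=0 $7=8
PC=12 slti  $7, $2, 11       | $0=0 $1=6 $2=13 $3=0 $4=0 $5=1 $6=0 $7=0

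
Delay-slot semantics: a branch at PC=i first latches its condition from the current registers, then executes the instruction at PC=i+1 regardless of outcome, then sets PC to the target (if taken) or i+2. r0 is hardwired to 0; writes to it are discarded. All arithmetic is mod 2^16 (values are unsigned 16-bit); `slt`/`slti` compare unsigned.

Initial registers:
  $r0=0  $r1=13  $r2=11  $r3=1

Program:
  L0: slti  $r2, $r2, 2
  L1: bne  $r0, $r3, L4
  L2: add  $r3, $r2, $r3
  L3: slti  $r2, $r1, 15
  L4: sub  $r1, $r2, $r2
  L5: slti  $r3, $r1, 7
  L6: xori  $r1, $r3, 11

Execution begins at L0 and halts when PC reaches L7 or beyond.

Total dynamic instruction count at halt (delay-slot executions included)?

6

#0 slti  $r2, $r2, 2 ; 0/13/0/1
#1 bne  $r0, $r3, L4 ; 0/13/0/1 ; →target
#2 add  $r3, $r2, $r3 ; 0/13/0/1
#4 sub  $r1, $r2, $r2 ; 0/0/0/1
#5 slti  $r3, $r1, 7 ; 0/0/0/1
#6 xori  $r1, $r3, 11 ; 0/10/0/1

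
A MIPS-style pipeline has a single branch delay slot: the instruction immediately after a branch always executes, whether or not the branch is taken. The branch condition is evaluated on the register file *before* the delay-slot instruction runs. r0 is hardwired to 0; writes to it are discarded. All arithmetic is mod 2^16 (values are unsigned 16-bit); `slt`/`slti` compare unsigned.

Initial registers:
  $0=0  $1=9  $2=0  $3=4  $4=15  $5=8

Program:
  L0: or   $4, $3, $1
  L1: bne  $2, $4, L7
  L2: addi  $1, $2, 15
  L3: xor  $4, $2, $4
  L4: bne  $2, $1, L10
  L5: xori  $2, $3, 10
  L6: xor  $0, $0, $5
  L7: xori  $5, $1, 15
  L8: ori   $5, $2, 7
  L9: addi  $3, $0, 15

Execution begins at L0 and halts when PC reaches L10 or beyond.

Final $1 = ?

  step pc=0: or   $4, $3, $1  regs=(0,9,0,4,13,8)
  step pc=1: bne  $2, $4, L7  cond=T  regs=(0,9,0,4,13,8)
  step pc=2: addi  $1, $2, 15  regs=(0,15,0,4,13,8)
  step pc=7: xori  $5, $1, 15  regs=(0,15,0,4,13,0)
  step pc=8: ori   $5, $2, 7  regs=(0,15,0,4,13,7)
  step pc=9: addi  $3, $0, 15  regs=(0,15,0,15,13,7)

15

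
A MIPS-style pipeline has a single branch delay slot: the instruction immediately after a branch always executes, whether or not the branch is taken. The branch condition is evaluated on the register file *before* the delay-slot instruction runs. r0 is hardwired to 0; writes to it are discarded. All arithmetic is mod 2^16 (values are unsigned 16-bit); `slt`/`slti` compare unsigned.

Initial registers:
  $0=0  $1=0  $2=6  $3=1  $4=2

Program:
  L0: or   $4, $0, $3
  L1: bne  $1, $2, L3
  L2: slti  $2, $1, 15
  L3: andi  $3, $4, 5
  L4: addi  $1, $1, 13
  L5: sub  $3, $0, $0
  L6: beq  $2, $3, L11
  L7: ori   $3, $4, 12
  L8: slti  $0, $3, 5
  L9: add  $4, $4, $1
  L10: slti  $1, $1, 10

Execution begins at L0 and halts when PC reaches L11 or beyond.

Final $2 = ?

PC=0  or   $4, $0, $3        | $0=0 $1=0 $2=6 $3=1 $4=1
PC=1  bne  $1, $2, L3        | $0=0 $1=0 $2=6 $3=1 $4=1  [TAKEN]
PC=2  slti  $2, $1, 15       | $0=0 $1=0 $2=1 $3=1 $4=1
PC=3  andi  $3, $4, 5        | $0=0 $1=0 $2=1 $3=1 $4=1
PC=4  addi  $1, $1, 13       | $0=0 $1=13 $2=1 $3=1 $4=1
PC=5  sub  $3, $0, $0        | $0=0 $1=13 $2=1 $3=0 $4=1
PC=6  beq  $2, $3, L11       | $0=0 $1=13 $2=1 $3=0 $4=1  [not taken]
PC=7  ori   $3, $4, 12       | $0=0 $1=13 $2=1 $3=13 $4=1
PC=8  slti  $0, $3, 5        | $0=0 $1=13 $2=1 $3=13 $4=1
PC=9  add  $4, $4, $1        | $0=0 $1=13 $2=1 $3=13 $4=14
PC=10 slti  $1, $1, 10       | $0=0 $1=0 $2=1 $3=13 $4=14

1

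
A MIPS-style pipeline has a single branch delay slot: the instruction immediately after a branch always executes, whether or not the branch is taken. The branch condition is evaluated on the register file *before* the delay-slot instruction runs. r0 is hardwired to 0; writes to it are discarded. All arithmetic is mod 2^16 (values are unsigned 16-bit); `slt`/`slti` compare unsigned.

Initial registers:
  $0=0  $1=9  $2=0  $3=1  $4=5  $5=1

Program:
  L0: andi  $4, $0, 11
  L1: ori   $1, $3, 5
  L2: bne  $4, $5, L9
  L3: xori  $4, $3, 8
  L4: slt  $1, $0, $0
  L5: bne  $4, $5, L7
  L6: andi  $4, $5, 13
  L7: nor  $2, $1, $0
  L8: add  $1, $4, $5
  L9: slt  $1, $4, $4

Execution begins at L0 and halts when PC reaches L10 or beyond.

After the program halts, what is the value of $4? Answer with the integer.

9

[0] andi  $4, $0, 11  →  {$0:0, $1:9, $2:0, $3:1, $4:0, $5:1}
[1] ori   $1, $3, 5  →  {$0:0, $1:5, $2:0, $3:1, $4:0, $5:1}
[2] bne  $4, $5, L9  →  {$0:0, $1:5, $2:0, $3:1, $4:0, $5:1}  ⟨branch taken⟩
[3] xori  $4, $3, 8  →  {$0:0, $1:5, $2:0, $3:1, $4:9, $5:1}
[9] slt  $1, $4, $4  →  {$0:0, $1:0, $2:0, $3:1, $4:9, $5:1}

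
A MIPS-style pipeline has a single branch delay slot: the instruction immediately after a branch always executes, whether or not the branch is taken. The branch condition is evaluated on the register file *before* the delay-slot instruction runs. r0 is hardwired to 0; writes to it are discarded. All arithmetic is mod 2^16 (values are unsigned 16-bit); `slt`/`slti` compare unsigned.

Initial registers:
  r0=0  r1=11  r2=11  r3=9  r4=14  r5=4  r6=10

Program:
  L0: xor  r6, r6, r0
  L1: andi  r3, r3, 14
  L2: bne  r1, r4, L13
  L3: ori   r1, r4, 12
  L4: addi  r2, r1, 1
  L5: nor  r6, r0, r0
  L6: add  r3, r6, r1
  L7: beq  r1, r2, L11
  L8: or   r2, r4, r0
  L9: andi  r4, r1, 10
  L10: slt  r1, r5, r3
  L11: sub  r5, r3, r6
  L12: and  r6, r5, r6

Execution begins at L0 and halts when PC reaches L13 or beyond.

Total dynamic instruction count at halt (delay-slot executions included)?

4

#0 xor  r6, r6, r0 ; 0/11/11/9/14/4/10
#1 andi  r3, r3, 14 ; 0/11/11/8/14/4/10
#2 bne  r1, r4, L13 ; 0/11/11/8/14/4/10 ; →target
#3 ori   r1, r4, 12 ; 0/14/11/8/14/4/10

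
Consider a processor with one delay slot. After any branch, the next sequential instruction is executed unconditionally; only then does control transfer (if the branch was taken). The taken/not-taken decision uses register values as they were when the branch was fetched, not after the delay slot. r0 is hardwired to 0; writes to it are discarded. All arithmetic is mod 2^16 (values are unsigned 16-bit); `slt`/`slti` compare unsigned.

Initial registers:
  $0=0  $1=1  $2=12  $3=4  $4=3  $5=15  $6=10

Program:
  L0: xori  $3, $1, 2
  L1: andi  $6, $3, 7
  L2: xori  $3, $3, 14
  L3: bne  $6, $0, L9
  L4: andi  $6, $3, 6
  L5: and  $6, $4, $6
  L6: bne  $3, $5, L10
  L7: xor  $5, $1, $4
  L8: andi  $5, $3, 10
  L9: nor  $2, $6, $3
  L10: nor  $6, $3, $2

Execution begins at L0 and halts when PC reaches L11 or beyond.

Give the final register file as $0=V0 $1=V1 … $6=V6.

$0=0 $1=1 $2=65522 $3=13 $4=3 $5=15 $6=0

[0] xori  $3, $1, 2  →  {$0:0, $1:1, $2:12, $3:3, $4:3, $5:15, $6:10}
[1] andi  $6, $3, 7  →  {$0:0, $1:1, $2:12, $3:3, $4:3, $5:15, $6:3}
[2] xori  $3, $3, 14  →  {$0:0, $1:1, $2:12, $3:13, $4:3, $5:15, $6:3}
[3] bne  $6, $0, L9  →  {$0:0, $1:1, $2:12, $3:13, $4:3, $5:15, $6:3}  ⟨branch taken⟩
[4] andi  $6, $3, 6  →  {$0:0, $1:1, $2:12, $3:13, $4:3, $5:15, $6:4}
[9] nor  $2, $6, $3  →  {$0:0, $1:1, $2:65522, $3:13, $4:3, $5:15, $6:4}
[10] nor  $6, $3, $2  →  {$0:0, $1:1, $2:65522, $3:13, $4:3, $5:15, $6:0}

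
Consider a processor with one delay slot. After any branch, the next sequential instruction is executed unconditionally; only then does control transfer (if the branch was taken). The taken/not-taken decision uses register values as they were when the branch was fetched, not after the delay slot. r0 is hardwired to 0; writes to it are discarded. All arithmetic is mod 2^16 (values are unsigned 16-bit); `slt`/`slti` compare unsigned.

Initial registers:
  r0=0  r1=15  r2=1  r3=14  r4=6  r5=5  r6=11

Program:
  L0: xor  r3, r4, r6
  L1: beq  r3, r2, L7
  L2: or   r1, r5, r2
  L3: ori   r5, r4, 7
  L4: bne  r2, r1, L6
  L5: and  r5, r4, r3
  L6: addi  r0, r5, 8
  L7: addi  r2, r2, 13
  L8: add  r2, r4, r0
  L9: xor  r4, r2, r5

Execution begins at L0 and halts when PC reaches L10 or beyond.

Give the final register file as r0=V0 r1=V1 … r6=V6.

  step pc=0: xor  r3, r4, r6  regs=(0,15,1,13,6,5,11)
  step pc=1: beq  r3, r2, L7  cond=F  regs=(0,15,1,13,6,5,11)
  step pc=2: or   r1, r5, r2  regs=(0,5,1,13,6,5,11)
  step pc=3: ori   r5, r4, 7  regs=(0,5,1,13,6,7,11)
  step pc=4: bne  r2, r1, L6  cond=T  regs=(0,5,1,13,6,7,11)
  step pc=5: and  r5, r4, r3  regs=(0,5,1,13,6,4,11)
  step pc=6: addi  r0, r5, 8  regs=(0,5,1,13,6,4,11)
  step pc=7: addi  r2, r2, 13  regs=(0,5,14,13,6,4,11)
  step pc=8: add  r2, r4, r0  regs=(0,5,6,13,6,4,11)
  step pc=9: xor  r4, r2, r5  regs=(0,5,6,13,2,4,11)

r0=0 r1=5 r2=6 r3=13 r4=2 r5=4 r6=11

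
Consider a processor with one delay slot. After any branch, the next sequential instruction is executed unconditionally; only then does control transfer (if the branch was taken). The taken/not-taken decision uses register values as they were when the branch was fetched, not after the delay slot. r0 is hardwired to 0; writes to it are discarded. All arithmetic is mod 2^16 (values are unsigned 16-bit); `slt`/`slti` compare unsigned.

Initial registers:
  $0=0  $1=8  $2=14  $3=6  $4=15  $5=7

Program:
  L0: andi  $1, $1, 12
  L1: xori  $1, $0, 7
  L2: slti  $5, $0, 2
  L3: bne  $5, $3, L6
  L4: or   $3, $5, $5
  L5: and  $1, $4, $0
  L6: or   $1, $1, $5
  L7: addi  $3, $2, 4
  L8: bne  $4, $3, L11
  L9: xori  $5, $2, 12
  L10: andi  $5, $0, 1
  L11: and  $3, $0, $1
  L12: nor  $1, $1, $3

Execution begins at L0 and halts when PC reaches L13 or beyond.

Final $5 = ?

[0] andi  $1, $1, 12  →  {$0:0, $1:8, $2:14, $3:6, $4:15, $5:7}
[1] xori  $1, $0, 7  →  {$0:0, $1:7, $2:14, $3:6, $4:15, $5:7}
[2] slti  $5, $0, 2  →  {$0:0, $1:7, $2:14, $3:6, $4:15, $5:1}
[3] bne  $5, $3, L6  →  {$0:0, $1:7, $2:14, $3:6, $4:15, $5:1}  ⟨branch taken⟩
[4] or   $3, $5, $5  →  {$0:0, $1:7, $2:14, $3:1, $4:15, $5:1}
[6] or   $1, $1, $5  →  {$0:0, $1:7, $2:14, $3:1, $4:15, $5:1}
[7] addi  $3, $2, 4  →  {$0:0, $1:7, $2:14, $3:18, $4:15, $5:1}
[8] bne  $4, $3, L11  →  {$0:0, $1:7, $2:14, $3:18, $4:15, $5:1}  ⟨branch taken⟩
[9] xori  $5, $2, 12  →  {$0:0, $1:7, $2:14, $3:18, $4:15, $5:2}
[11] and  $3, $0, $1  →  {$0:0, $1:7, $2:14, $3:0, $4:15, $5:2}
[12] nor  $1, $1, $3  →  {$0:0, $1:65528, $2:14, $3:0, $4:15, $5:2}

2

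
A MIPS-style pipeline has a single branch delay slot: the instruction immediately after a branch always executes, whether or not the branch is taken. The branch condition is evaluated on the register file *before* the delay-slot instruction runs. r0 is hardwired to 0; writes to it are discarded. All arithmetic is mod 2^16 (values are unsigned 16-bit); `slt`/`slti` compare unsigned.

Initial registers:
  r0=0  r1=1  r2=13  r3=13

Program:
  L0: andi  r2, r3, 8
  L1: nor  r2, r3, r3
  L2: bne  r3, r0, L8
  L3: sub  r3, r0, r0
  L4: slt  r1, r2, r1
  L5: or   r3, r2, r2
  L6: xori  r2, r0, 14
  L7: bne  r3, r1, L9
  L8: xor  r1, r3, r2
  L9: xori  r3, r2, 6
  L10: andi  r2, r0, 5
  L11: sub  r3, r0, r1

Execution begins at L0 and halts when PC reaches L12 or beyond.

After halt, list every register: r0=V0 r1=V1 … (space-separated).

r0=0 r1=65522 r2=0 r3=14

PC=0  andi  r2, r3, 8        | r0=0 r1=1 r2=8 r3=13
PC=1  nor  r2, r3, r3        | r0=0 r1=1 r2=65522 r3=13
PC=2  bne  r3, r0, L8        | r0=0 r1=1 r2=65522 r3=13  [TAKEN]
PC=3  sub  r3, r0, r0        | r0=0 r1=1 r2=65522 r3=0
PC=8  xor  r1, r3, r2        | r0=0 r1=65522 r2=65522 r3=0
PC=9  xori  r3, r2, 6        | r0=0 r1=65522 r2=65522 r3=65524
PC=10 andi  r2, r0, 5        | r0=0 r1=65522 r2=0 r3=65524
PC=11 sub  r3, r0, r1        | r0=0 r1=65522 r2=0 r3=14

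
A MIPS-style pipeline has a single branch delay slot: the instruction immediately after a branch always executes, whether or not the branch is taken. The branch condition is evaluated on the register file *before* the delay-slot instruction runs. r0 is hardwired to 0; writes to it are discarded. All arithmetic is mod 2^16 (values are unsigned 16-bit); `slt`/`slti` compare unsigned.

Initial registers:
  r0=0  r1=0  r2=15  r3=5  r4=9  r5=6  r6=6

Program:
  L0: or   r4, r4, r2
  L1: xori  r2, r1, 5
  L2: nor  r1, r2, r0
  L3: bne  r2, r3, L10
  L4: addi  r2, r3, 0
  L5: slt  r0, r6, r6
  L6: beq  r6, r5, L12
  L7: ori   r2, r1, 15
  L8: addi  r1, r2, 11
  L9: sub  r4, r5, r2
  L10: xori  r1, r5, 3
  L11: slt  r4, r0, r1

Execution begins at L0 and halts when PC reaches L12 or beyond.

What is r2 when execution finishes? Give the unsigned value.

PC=0  or   r4, r4, r2        | r0=0 r1=0 r2=15 r3=5 r4=15 r5=6 r6=6
PC=1  xori  r2, r1, 5        | r0=0 r1=0 r2=5 r3=5 r4=15 r5=6 r6=6
PC=2  nor  r1, r2, r0        | r0=0 r1=65530 r2=5 r3=5 r4=15 r5=6 r6=6
PC=3  bne  r2, r3, L10       | r0=0 r1=65530 r2=5 r3=5 r4=15 r5=6 r6=6  [not taken]
PC=4  addi  r2, r3, 0        | r0=0 r1=65530 r2=5 r3=5 r4=15 r5=6 r6=6
PC=5  slt  r0, r6, r6        | r0=0 r1=65530 r2=5 r3=5 r4=15 r5=6 r6=6
PC=6  beq  r6, r5, L12       | r0=0 r1=65530 r2=5 r3=5 r4=15 r5=6 r6=6  [TAKEN]
PC=7  ori   r2, r1, 15       | r0=0 r1=65530 r2=65535 r3=5 r4=15 r5=6 r6=6

65535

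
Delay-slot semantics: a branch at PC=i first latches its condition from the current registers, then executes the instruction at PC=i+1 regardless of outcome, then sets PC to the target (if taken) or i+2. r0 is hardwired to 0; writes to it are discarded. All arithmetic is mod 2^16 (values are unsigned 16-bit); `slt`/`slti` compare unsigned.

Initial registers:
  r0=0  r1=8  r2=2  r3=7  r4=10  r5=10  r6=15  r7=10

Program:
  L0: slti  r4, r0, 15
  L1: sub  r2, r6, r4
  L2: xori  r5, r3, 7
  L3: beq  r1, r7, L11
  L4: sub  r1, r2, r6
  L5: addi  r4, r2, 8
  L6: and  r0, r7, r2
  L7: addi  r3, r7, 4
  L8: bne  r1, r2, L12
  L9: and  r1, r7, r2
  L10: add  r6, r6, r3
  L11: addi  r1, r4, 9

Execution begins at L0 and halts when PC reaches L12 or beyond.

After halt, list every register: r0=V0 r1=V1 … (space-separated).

r0=0 r1=10 r2=14 r3=14 r4=22 r5=0 r6=15 r7=10

PC=0  slti  r4, r0, 15       | r0=0 r1=8 r2=2 r3=7 r4=1 r5=10 r6=15 r7=10
PC=1  sub  r2, r6, r4        | r0=0 r1=8 r2=14 r3=7 r4=1 r5=10 r6=15 r7=10
PC=2  xori  r5, r3, 7        | r0=0 r1=8 r2=14 r3=7 r4=1 r5=0 r6=15 r7=10
PC=3  beq  r1, r7, L11       | r0=0 r1=8 r2=14 r3=7 r4=1 r5=0 r6=15 r7=10  [not taken]
PC=4  sub  r1, r2, r6        | r0=0 r1=65535 r2=14 r3=7 r4=1 r5=0 r6=15 r7=10
PC=5  addi  r4, r2, 8        | r0=0 r1=65535 r2=14 r3=7 r4=22 r5=0 r6=15 r7=10
PC=6  and  r0, r7, r2        | r0=0 r1=65535 r2=14 r3=7 r4=22 r5=0 r6=15 r7=10
PC=7  addi  r3, r7, 4        | r0=0 r1=65535 r2=14 r3=14 r4=22 r5=0 r6=15 r7=10
PC=8  bne  r1, r2, L12       | r0=0 r1=65535 r2=14 r3=14 r4=22 r5=0 r6=15 r7=10  [TAKEN]
PC=9  and  r1, r7, r2        | r0=0 r1=10 r2=14 r3=14 r4=22 r5=0 r6=15 r7=10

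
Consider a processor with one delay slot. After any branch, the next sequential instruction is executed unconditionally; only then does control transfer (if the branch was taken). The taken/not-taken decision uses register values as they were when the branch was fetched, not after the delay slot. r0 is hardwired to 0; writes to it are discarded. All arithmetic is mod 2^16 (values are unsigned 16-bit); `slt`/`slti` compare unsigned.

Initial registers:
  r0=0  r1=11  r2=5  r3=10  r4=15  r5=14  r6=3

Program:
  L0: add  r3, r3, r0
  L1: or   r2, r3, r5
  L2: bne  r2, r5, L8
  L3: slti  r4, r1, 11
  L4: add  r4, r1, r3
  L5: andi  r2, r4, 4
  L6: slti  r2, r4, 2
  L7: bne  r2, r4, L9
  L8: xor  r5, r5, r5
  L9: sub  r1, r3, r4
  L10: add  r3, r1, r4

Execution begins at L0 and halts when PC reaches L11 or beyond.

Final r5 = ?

[0] add  r3, r3, r0  →  {r0:0, r1:11, r2:5, r3:10, r4:15, r5:14, r6:3}
[1] or   r2, r3, r5  →  {r0:0, r1:11, r2:14, r3:10, r4:15, r5:14, r6:3}
[2] bne  r2, r5, L8  →  {r0:0, r1:11, r2:14, r3:10, r4:15, r5:14, r6:3}  ⟨branch fallthrough⟩
[3] slti  r4, r1, 11  →  {r0:0, r1:11, r2:14, r3:10, r4:0, r5:14, r6:3}
[4] add  r4, r1, r3  →  {r0:0, r1:11, r2:14, r3:10, r4:21, r5:14, r6:3}
[5] andi  r2, r4, 4  →  {r0:0, r1:11, r2:4, r3:10, r4:21, r5:14, r6:3}
[6] slti  r2, r4, 2  →  {r0:0, r1:11, r2:0, r3:10, r4:21, r5:14, r6:3}
[7] bne  r2, r4, L9  →  {r0:0, r1:11, r2:0, r3:10, r4:21, r5:14, r6:3}  ⟨branch taken⟩
[8] xor  r5, r5, r5  →  {r0:0, r1:11, r2:0, r3:10, r4:21, r5:0, r6:3}
[9] sub  r1, r3, r4  →  {r0:0, r1:65525, r2:0, r3:10, r4:21, r5:0, r6:3}
[10] add  r3, r1, r4  →  {r0:0, r1:65525, r2:0, r3:10, r4:21, r5:0, r6:3}

0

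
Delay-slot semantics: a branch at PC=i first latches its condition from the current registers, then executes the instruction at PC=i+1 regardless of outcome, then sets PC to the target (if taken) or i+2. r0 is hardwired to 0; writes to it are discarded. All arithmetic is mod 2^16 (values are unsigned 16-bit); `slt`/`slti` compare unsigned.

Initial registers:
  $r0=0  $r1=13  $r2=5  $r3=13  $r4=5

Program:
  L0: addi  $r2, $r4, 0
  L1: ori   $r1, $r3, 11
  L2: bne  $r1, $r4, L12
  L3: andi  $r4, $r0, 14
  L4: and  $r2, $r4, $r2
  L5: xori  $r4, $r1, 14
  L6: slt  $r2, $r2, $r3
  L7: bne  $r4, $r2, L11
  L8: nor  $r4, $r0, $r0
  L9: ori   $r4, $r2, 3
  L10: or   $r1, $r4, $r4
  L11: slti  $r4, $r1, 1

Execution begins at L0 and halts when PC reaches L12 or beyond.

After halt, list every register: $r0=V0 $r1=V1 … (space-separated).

#0 addi  $r2, $r4, 0 ; 0/13/5/13/5
#1 ori   $r1, $r3, 11 ; 0/15/5/13/5
#2 bne  $r1, $r4, L12 ; 0/15/5/13/5 ; →target
#3 andi  $r4, $r0, 14 ; 0/15/5/13/0

$r0=0 $r1=15 $r2=5 $r3=13 $r4=0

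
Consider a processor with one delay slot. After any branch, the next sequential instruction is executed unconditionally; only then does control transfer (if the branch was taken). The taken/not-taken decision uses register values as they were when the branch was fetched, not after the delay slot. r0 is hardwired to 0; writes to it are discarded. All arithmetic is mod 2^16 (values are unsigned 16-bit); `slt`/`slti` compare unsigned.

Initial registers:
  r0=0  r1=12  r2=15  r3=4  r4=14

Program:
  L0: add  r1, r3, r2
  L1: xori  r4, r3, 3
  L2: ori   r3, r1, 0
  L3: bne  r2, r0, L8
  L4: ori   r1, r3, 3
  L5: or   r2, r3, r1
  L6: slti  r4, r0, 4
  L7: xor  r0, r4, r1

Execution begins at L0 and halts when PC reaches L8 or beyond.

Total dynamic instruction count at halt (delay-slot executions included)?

  step pc=0: add  r1, r3, r2  regs=(0,19,15,4,14)
  step pc=1: xori  r4, r3, 3  regs=(0,19,15,4,7)
  step pc=2: ori   r3, r1, 0  regs=(0,19,15,19,7)
  step pc=3: bne  r2, r0, L8  cond=T  regs=(0,19,15,19,7)
  step pc=4: ori   r1, r3, 3  regs=(0,19,15,19,7)

5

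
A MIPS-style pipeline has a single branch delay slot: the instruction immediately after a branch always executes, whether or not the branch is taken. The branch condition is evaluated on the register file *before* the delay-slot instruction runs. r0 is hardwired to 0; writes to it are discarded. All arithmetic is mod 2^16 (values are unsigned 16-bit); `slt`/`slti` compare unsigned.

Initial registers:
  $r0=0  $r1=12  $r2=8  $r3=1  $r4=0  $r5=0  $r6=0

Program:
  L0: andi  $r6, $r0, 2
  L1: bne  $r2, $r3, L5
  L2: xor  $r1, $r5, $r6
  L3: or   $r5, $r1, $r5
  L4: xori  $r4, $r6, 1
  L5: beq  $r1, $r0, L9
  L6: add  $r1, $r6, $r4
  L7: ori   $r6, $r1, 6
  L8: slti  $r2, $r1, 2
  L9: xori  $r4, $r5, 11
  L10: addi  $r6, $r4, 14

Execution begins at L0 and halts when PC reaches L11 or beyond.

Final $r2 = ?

8

[0] andi  $r6, $r0, 2  →  {$r0:0, $r1:12, $r2:8, $r3:1, $r4:0, $r5:0, $r6:0}
[1] bne  $r2, $r3, L5  →  {$r0:0, $r1:12, $r2:8, $r3:1, $r4:0, $r5:0, $r6:0}  ⟨branch taken⟩
[2] xor  $r1, $r5, $r6  →  {$r0:0, $r1:0, $r2:8, $r3:1, $r4:0, $r5:0, $r6:0}
[5] beq  $r1, $r0, L9  →  {$r0:0, $r1:0, $r2:8, $r3:1, $r4:0, $r5:0, $r6:0}  ⟨branch taken⟩
[6] add  $r1, $r6, $r4  →  {$r0:0, $r1:0, $r2:8, $r3:1, $r4:0, $r5:0, $r6:0}
[9] xori  $r4, $r5, 11  →  {$r0:0, $r1:0, $r2:8, $r3:1, $r4:11, $r5:0, $r6:0}
[10] addi  $r6, $r4, 14  →  {$r0:0, $r1:0, $r2:8, $r3:1, $r4:11, $r5:0, $r6:25}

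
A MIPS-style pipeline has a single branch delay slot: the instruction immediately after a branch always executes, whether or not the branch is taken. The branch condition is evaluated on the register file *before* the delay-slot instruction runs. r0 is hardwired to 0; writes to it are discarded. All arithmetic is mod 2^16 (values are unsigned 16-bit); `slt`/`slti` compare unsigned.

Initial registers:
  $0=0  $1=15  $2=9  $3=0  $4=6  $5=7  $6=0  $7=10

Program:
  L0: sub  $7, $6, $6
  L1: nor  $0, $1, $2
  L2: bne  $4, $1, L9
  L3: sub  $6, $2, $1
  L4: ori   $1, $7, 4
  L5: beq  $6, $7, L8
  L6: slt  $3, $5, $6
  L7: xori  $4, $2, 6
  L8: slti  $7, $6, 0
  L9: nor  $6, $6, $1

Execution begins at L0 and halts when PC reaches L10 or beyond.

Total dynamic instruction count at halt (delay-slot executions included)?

5

#0 sub  $7, $6, $6 ; 0/15/9/0/6/7/0/0
#1 nor  $0, $1, $2 ; 0/15/9/0/6/7/0/0
#2 bne  $4, $1, L9 ; 0/15/9/0/6/7/0/0 ; →target
#3 sub  $6, $2, $1 ; 0/15/9/0/6/7/65530/0
#9 nor  $6, $6, $1 ; 0/15/9/0/6/7/0/0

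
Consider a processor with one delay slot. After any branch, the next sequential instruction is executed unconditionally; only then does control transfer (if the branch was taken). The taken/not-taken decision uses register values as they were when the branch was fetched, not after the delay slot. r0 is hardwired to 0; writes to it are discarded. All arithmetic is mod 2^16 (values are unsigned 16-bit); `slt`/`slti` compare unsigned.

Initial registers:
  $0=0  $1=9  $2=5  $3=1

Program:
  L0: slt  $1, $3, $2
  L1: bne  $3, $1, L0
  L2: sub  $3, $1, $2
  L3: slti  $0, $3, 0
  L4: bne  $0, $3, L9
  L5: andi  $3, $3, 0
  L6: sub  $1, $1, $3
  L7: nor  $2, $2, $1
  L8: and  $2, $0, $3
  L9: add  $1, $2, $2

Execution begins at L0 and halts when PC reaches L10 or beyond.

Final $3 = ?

0

  step pc=0: slt  $1, $3, $2  regs=(0,1,5,1)
  step pc=1: bne  $3, $1, L0  cond=F  regs=(0,1,5,1)
  step pc=2: sub  $3, $1, $2  regs=(0,1,5,65532)
  step pc=3: slti  $0, $3, 0  regs=(0,1,5,65532)
  step pc=4: bne  $0, $3, L9  cond=T  regs=(0,1,5,65532)
  step pc=5: andi  $3, $3, 0  regs=(0,1,5,0)
  step pc=9: add  $1, $2, $2  regs=(0,10,5,0)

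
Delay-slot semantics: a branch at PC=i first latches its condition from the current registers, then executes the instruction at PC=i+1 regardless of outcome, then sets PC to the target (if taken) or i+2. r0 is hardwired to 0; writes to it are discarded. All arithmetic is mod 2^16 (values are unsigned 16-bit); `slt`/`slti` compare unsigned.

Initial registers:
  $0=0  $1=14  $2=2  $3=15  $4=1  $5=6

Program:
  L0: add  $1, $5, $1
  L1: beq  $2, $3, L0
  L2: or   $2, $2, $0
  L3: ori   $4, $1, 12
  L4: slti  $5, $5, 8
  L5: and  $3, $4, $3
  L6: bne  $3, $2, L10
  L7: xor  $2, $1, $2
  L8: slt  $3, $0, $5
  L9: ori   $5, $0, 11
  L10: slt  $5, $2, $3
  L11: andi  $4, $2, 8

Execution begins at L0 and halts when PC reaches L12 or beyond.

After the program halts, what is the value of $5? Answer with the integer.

0

#0 add  $1, $5, $1 ; 0/20/2/15/1/6
#1 beq  $2, $3, L0 ; 0/20/2/15/1/6 ; →fallthru
#2 or   $2, $2, $0 ; 0/20/2/15/1/6
#3 ori   $4, $1, 12 ; 0/20/2/15/28/6
#4 slti  $5, $5, 8 ; 0/20/2/15/28/1
#5 and  $3, $4, $3 ; 0/20/2/12/28/1
#6 bne  $3, $2, L10 ; 0/20/2/12/28/1 ; →target
#7 xor  $2, $1, $2 ; 0/20/22/12/28/1
#10 slt  $5, $2, $3 ; 0/20/22/12/28/0
#11 andi  $4, $2, 8 ; 0/20/22/12/0/0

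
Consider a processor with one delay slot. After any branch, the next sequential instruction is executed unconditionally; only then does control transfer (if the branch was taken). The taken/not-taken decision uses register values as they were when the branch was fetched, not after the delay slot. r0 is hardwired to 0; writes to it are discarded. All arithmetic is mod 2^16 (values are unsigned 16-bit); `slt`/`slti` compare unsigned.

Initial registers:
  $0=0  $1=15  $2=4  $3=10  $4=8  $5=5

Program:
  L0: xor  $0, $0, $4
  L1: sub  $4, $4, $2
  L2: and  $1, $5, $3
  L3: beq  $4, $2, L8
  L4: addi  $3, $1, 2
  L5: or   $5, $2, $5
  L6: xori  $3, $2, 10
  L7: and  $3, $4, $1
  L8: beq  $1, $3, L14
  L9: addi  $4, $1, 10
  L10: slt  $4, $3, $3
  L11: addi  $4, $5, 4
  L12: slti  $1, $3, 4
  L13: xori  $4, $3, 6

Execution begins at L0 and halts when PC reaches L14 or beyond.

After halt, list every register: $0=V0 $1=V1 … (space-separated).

$0=0 $1=1 $2=4 $3=2 $4=4 $5=5

[0] xor  $0, $0, $4  →  {$0:0, $1:15, $2:4, $3:10, $4:8, $5:5}
[1] sub  $4, $4, $2  →  {$0:0, $1:15, $2:4, $3:10, $4:4, $5:5}
[2] and  $1, $5, $3  →  {$0:0, $1:0, $2:4, $3:10, $4:4, $5:5}
[3] beq  $4, $2, L8  →  {$0:0, $1:0, $2:4, $3:10, $4:4, $5:5}  ⟨branch taken⟩
[4] addi  $3, $1, 2  →  {$0:0, $1:0, $2:4, $3:2, $4:4, $5:5}
[8] beq  $1, $3, L14  →  {$0:0, $1:0, $2:4, $3:2, $4:4, $5:5}  ⟨branch fallthrough⟩
[9] addi  $4, $1, 10  →  {$0:0, $1:0, $2:4, $3:2, $4:10, $5:5}
[10] slt  $4, $3, $3  →  {$0:0, $1:0, $2:4, $3:2, $4:0, $5:5}
[11] addi  $4, $5, 4  →  {$0:0, $1:0, $2:4, $3:2, $4:9, $5:5}
[12] slti  $1, $3, 4  →  {$0:0, $1:1, $2:4, $3:2, $4:9, $5:5}
[13] xori  $4, $3, 6  →  {$0:0, $1:1, $2:4, $3:2, $4:4, $5:5}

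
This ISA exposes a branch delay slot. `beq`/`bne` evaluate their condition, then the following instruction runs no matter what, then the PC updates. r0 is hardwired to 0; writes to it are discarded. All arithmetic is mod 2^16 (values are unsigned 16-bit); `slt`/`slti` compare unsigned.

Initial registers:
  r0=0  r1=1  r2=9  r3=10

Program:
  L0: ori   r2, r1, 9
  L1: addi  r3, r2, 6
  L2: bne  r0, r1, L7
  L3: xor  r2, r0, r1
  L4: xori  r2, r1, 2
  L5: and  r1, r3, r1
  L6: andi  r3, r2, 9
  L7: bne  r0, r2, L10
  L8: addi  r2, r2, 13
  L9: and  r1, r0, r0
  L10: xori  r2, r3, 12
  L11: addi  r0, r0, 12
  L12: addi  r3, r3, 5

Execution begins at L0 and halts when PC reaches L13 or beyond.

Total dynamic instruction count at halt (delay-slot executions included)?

9

[0] ori   r2, r1, 9  →  {r0:0, r1:1, r2:9, r3:10}
[1] addi  r3, r2, 6  →  {r0:0, r1:1, r2:9, r3:15}
[2] bne  r0, r1, L7  →  {r0:0, r1:1, r2:9, r3:15}  ⟨branch taken⟩
[3] xor  r2, r0, r1  →  {r0:0, r1:1, r2:1, r3:15}
[7] bne  r0, r2, L10  →  {r0:0, r1:1, r2:1, r3:15}  ⟨branch taken⟩
[8] addi  r2, r2, 13  →  {r0:0, r1:1, r2:14, r3:15}
[10] xori  r2, r3, 12  →  {r0:0, r1:1, r2:3, r3:15}
[11] addi  r0, r0, 12  →  {r0:0, r1:1, r2:3, r3:15}
[12] addi  r3, r3, 5  →  {r0:0, r1:1, r2:3, r3:20}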